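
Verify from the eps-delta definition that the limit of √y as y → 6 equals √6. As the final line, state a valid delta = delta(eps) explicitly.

delta = min(6, √6·eps)

Suppose eps > 0. We want delta > 0 such that 0 < |y − 6| < delta implies |√y − √6| < eps.
Multiplying by the conjugate, |√y − √6| = |y − 6|/(√y + √6).
Restrict delta ≤ 6 so that |y − 6| < 6 forces y > 0, and then √y + √6 > √6.
Hence |√y − √6| < |y − 6|/√6, which is < eps once |y − 6| < √6·eps.
Take delta = min(6, √6·eps). If 0 < |y − 6| < delta then y > 0 and |√y − √6| < |y − 6|/√6 < eps.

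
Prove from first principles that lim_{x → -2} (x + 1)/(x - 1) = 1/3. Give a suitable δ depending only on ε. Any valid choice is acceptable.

δ = min(3/2, (9/4)ε)

Let ε > 0. We want δ > 0 with 0 < |x + 2| < δ ⇒ |(x + 1)/(x - 1) − (1/3)| < ε.
Combining over a common denominator, (x + 1)/(x - 1) − (1/3) = [(x + 1)·(-3) − (-1)·(x - 1)] / [(-3)·(x - 1)] = -2(x + 2) / ((-3)(x - 1)).
So |(x + 1)/(x - 1) − (1/3)| = 2|x + 2| / (3·|x − 1|).
Require δ ≤ 3/2, so |x − 1| ≥ |-3| − |x + 2| > 3 − 3/2 = 3/2.
Hence |(x + 1)/(x - 1) − (1/3)| < 2|x + 2|/(3·(3/2)) = (4/9)|x + 2|, which is < ε once |x + 2| < (9/4)ε.
Take δ = min(3/2, (9/4)ε). Then 0 < |x + 2| < δ forces both bounds, so |(x + 1)/(x - 1) − (1/3)| < ε.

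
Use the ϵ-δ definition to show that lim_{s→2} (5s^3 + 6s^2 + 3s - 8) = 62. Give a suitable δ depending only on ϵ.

δ = min(1, ϵ/128)

Let ϵ > 0 be given. We want δ > 0 such that 0 < |s − 2| < δ implies |(5s^3 + 6s^2 + 3s - 8) − 62| < ϵ.
(5s^3 + 6s^2 + 3s - 8) − 62 = 5s^3 + 6s^2 + 3s - 70 = (s − 2)(5s^2 + 16s + 35).
So |(5s^3 + 6s^2 + 3s - 8) − 62| = |s − 2|·|5s^2 + 16s + 35|.
Assume first that |s − 2| < 1, so |s| < 3. Then |5s^2 + 16s + 35| ≤ 5·3^2 + 16·3 + 35 = 128.
Hence |(5s^3 + 6s^2 + 3s - 8) − 62| ≤ 128|s − 2| < ϵ provided |s − 2| < ϵ/128.
Choosing δ = min(1, ϵ/128) ensures both conditions, hence |(5s^3 + 6s^2 + 3s - 8) − 62| < ϵ.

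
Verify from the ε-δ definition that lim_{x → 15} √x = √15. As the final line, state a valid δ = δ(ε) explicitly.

Let ε > 0. We want δ > 0 such that 0 < |x − 15| < δ implies |√x − √15| < ε.
Rationalise: √x − √15 = (x − 15)/(√x + √15), so |√x − √15| = |x − 15|/(√x + √15).
Restrict δ ≤ 15 so that |x − 15| < 15 forces x > 0, and then √x + √15 > √15.
Hence |√x − √15| < |x − 15|/√15, which is < ε once |x − 15| < √15·ε.
Take δ = min(15, √15·ε). If 0 < |x − 15| < δ then x > 0 and |√x − √15| < |x − 15|/√15 < ε.

δ = min(15, √15·ε)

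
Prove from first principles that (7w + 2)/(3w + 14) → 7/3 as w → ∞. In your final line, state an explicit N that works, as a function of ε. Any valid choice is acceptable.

N = (92/9)/ε

Suppose ε > 0. We seek N > 0 such that w > N implies |(7w + 2)/(3w + 14) − (7/3)| < ε.
(7w + 2)/(3w + 14) − (7/3) = (3(7w + 2) − 7(3w + 14)) / (3(3w + 14)) = -92/(3(3w + 14)).
For w > 0 we have 3w + 14 > 3w, so |(7w + 2)/(3w + 14) − (7/3)| = 92/(3(3w + 14)) < 92/(3·3w) = (92/9)/w.
Thus |(7w + 2)/(3w + 14) − (7/3)| < ε whenever w > (92/9)/ε.
Take N = (92/9)/ε. If w > N then |(7w + 2)/(3w + 14) − (7/3)| < (92/9)/w < ε.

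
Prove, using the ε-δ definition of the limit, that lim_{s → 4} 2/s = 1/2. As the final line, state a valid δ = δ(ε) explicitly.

Let ε > 0. We seek δ > 0 such that 0 < |s − 4| < δ implies |2/s − (1/2)| < ε.
|2/s − (1/2)| = 2·|4 − s|/(4·|s|) = 2|s − 4|/(4|s|).
Require δ ≤ 2 so that |s| > 4 − 2 = 2, hence 4|s| > 8.
Then |2/s − (1/2)| < 2|s − 4|/8, which is < ε when |s − 4| < 4ε.
Take δ = min(2, 4ε). Then 0 < |s − 4| < δ gives both |s − 4| < 2 and |s − 4| < 4ε, so |2/s − (1/2)| < ε.

δ = min(2, 4ε)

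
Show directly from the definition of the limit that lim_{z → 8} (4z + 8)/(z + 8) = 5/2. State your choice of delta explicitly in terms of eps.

delta = min(8, (16/3)eps)

Fix eps > 0. We want delta > 0 with 0 < |z − 8| < delta ⇒ |(4z + 8)/(z + 8) − (5/2)| < eps.
Combining over a common denominator, (4z + 8)/(z + 8) − (5/2) = [(4z + 8)·16 − 40·(z + 8)] / [16·(z + 8)] = 24(z − 8) / (16(z + 8)).
So |(4z + 8)/(z + 8) − (5/2)| = 24|z − 8| / (16·|z + 8|).
Restrict delta ≤ 8. Then |z − 8| < 8 gives |z + 8| = |(z − 8) + 16| ≥ 16 − 8 = 8.
Hence |(4z + 8)/(z + 8) − (5/2)| < 24|z − 8|/(16·8) = (3/16)|z − 8|, which is < eps once |z − 8| < (16/3)eps.
Take delta = min(8, (16/3)eps). Then 0 < |z − 8| < delta forces both bounds, so |(4z + 8)/(z + 8) − (5/2)| < eps.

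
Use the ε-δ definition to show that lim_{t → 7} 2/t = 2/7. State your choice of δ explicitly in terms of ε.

Fix ε > 0. We seek δ > 0 such that 0 < |t − 7| < δ implies |2/t − (2/7)| < ε.
|2/t − (2/7)| = 2·|7 − t|/(7·|t|) = 2|t − 7|/(7|t|).
Restrict δ ≤ 7/2. Then |t − 7| < 7/2 gives |t| > 7/2, so 7|t| > 49/2.
Then |2/t − (2/7)| < 2|t − 7|/(49/2), which is < ε when |t − 7| < (49/4)ε.
Take δ = min(7/2, (49/4)ε). Then 0 < |t − 7| < δ gives both |t − 7| < 7/2 and |t − 7| < (49/4)ε, so |2/t − (2/7)| < ε.

δ = min(7/2, (49/4)ε)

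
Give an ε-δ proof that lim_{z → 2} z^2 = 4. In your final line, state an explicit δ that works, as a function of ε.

Fix ε > 0. We seek δ > 0 with 0 < |z − 2| < δ ⇒ |z^2 − 4| < ε.
Factor: z^2 − 4 = (z − 2)(z + 2), so |z^2 − 4| = |z − 2|·|z + 2|.
Restrict δ ≤ 1. Then |z − 2| < 1 gives |z| < 3, so by the triangle inequality |z + 2| ≤ 3 + 2 = 5.
Hence |z^2 − 4| ≤ 5|z − 2|, which is < ε once |z − 2| < ε/5.
Take δ = min(1, ε/5). If 0 < |z − 2| < δ then both bounds hold and |z^2 − 4| ≤ 5|z − 2| < 5·(ε/5) = ε.

δ = min(1, ε/5)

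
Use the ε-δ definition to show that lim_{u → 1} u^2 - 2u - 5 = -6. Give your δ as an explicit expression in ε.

δ = min(2, ε/4)

Fix ε > 0. We want δ > 0 such that 0 < |u − 1| < δ implies |(u^2 - 2u - 5) + 6| < ε.
(u^2 - 2u - 5) + 6 = u^2 - 2u + 1 = (u − 1)(u - 1).
So |(u^2 - 2u - 5) + 6| = |u − 1|·|u - 1|.
Require δ ≤ 2. Then |u − 1| < 2 gives |u| < 3, and by the triangle inequality |u - 1| ≤ 3 + 1 = 4.
Hence |(u^2 - 2u - 5) + 6| ≤ 4|u − 1| < ε provided |u − 1| < ε/4.
Take δ = min(2, ε/4). Then 0 < |u − 1| < δ gives both |u − 1| < 2 and |u − 1| < ε/4, so |(u^2 - 2u - 5) + 6| < ε.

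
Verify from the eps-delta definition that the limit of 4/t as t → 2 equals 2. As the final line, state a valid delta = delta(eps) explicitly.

delta = min(1, (1/2)eps)

Fix eps > 0. We seek delta > 0 such that 0 < |t − 2| < delta implies |4/t − 2| < eps.
|4/t − 2| = 4·|2 − t|/(2·|t|) = 4|t − 2|/(2|t|).
Require delta ≤ 1 so that |t| > 2 − 1 = 1, hence 2|t| > 2.
Then |4/t − 2| < 4|t − 2|/2, which is < eps when |t − 2| < (1/2)eps.
Take delta = min(1, (1/2)eps). Then 0 < |t − 2| < delta gives both |t − 2| < 1 and |t − 2| < (1/2)eps, so |4/t − 2| < eps.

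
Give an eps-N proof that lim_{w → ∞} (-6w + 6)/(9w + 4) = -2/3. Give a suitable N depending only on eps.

N = (26/27)/eps

Let eps > 0 be given. We seek N > 0 such that w > N implies |(-6w + 6)/(9w + 4) + 2/3| < eps.
(-6w + 6)/(9w + 4) + 2/3 = (9(-6w + 6) − (-6)(9w + 4)) / (9(9w + 4)) = 78/(9(9w + 4)).
For w > 0 we have 9w + 4 > 9w, so |(-6w + 6)/(9w + 4) + 2/3| = 78/(9(9w + 4)) < 78/(9·9w) = (26/27)/w.
Thus |(-6w + 6)/(9w + 4) + 2/3| < eps whenever w > (26/27)/eps.
Take N = (26/27)/eps. If w > N then |(-6w + 6)/(9w + 4) + 2/3| < (26/27)/w < eps.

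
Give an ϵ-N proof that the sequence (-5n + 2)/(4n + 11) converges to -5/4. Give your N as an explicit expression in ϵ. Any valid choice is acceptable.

Suppose ϵ > 0. For n ≥ 1, |(-5n + 2)/(4n + 11) + 5/4| = |63|/(4(4n + 11)) = 63/(4(4n + 11)).
Since 4n + 11 ≥ 4n for n ≥ 1, this is ≤ 63/(4·4n) = (63/16)/n.
So |(-5n + 2)/(4n + 11) + 5/4| < ϵ whenever n > (63/16)/ϵ.
Take N = (63/16)/ϵ. If n > N then |(-5n + 2)/(4n + 11) + 5/4| ≤ (63/16)/n < ϵ.

N = (63/16)/ϵ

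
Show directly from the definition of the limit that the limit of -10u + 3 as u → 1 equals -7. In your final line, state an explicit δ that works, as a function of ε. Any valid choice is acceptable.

Let ε > 0 be given. We need δ > 0 so that 0 < |u − 1| < δ implies |(-10u + 3) + 7| < ε.
|(-10u + 3) + 7| = |-10u + 10| = 10|u − 1|.
Thus it suffices that |u − 1| < ε/10.
Choosing δ = ε/10 gives |(-10u + 3) + 7| = 10|u − 1| < ε whenever |u − 1| < δ.

δ = ε/10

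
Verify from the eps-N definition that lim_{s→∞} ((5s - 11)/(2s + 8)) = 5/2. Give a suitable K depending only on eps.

Suppose eps > 0. We seek K > 0 such that s > K implies |(5s - 11)/(2s + 8) − (5/2)| < eps.
(5s - 11)/(2s + 8) − (5/2) = (2(5s - 11) − 5(2s + 8)) / (2(2s + 8)) = -62/(2(2s + 8)).
For s > 0 we have 2s + 8 > 2s, so |(5s - 11)/(2s + 8) − (5/2)| = 62/(2(2s + 8)) < 62/(2·2s) = (31/2)/s.
Thus |(5s - 11)/(2s + 8) − (5/2)| < eps whenever s > (31/2)/eps.
Take K = (31/2)/eps. If s > K then |(5s - 11)/(2s + 8) − (5/2)| < (31/2)/s < eps.

K = (31/2)/eps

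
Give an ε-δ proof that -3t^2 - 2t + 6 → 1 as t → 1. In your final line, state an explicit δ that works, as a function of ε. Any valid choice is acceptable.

δ = min(1, ε/11)

Suppose ε > 0. We want δ > 0 such that 0 < |t − 1| < δ implies |(-3t^2 - 2t + 6) − 1| < ε.
(-3t^2 - 2t + 6) − 1 = -3t^2 - 2t + 5 = (t − 1)(-3t - 5).
So |(-3t^2 - 2t + 6) − 1| = |t − 1|·|-3t - 5|.
Assume first that |t − 1| < 1, so |t| < 2. Then |-3t - 5| ≤ 3·2 + 5 = 11.
Hence |(-3t^2 - 2t + 6) − 1| ≤ 11|t − 1| < ε provided |t − 1| < ε/11.
Take δ = min(1, ε/11). Then 0 < |t − 1| < δ gives both |t − 1| < 1 and |t − 1| < ε/11, so |(-3t^2 - 2t + 6) − 1| < ε.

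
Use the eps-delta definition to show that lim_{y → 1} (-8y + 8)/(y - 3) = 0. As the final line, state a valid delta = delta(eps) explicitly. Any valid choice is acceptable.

Suppose eps > 0. We want delta > 0 with 0 < |y − 1| < delta ⇒ |(-8y + 8)/(y - 3) − 0| < eps.
Combining over a common denominator, (-8y + 8)/(y - 3) − 0 = [(-8y + 8)·(-2) − 0·(y - 3)] / [(-2)·(y - 3)] = 16(y − 1) / ((-2)(y - 3)).
So |(-8y + 8)/(y - 3) − 0| = 16|y − 1| / (2·|y − 3|).
Restrict delta ≤ 1. Then |y − 1| < 1 gives |y − 3| = |(y − 1) + (-2)| ≥ 2 − 1 = 1.
Hence |(-8y + 8)/(y - 3) − 0| < 16|y − 1|/(2·1) = 8|y − 1|, which is < eps once |y − 1| < (1/8)eps.
Take delta = min(1, (1/8)eps). Then 0 < |y − 1| < delta forces both bounds, so |(-8y + 8)/(y - 3) − 0| < eps.

delta = min(1, (1/8)eps)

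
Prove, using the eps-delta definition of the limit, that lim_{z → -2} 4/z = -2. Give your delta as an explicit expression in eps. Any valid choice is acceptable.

delta = min(1, (1/2)eps)

Fix eps > 0. We seek delta > 0 such that 0 < |z + 2| < delta implies |4/z + 2| < eps.
|4/z + 2| = 4·|-2 − z|/(2·|z|) = 4|z + 2|/(2|z|).
Restrict delta ≤ 1. Then |z + 2| < 1 gives |z| > 1, so 2|z| > 2.
Then |4/z + 2| < 4|z + 2|/2, which is < eps when |z + 2| < (1/2)eps.
Take delta = min(1, (1/2)eps). Then 0 < |z + 2| < delta gives both |z + 2| < 1 and |z + 2| < (1/2)eps, so |4/z + 2| < eps.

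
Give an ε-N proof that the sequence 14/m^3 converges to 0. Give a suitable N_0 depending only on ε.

Fix ε > 0. For m ≥ 1, |14/m^3 − 0| = 14/m^3.
14/m^3 < ε ⇔ m^3 > 14/ε ⇔ m > (14/ε)^{1/3}.
Take N_0 = (14/ε)^{1/3}. Then m > N_0 implies 14/m^3 < ε.

N_0 = (14/ε)^{1/3}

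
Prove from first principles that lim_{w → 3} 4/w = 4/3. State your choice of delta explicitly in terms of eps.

Let eps > 0 be given. We seek delta > 0 such that 0 < |w − 3| < delta implies |4/w − (4/3)| < eps.
|4/w − (4/3)| = 4·|3 − w|/(3·|w|) = 4|w − 3|/(3|w|).
Require delta ≤ 3/2 so that |w| > 3 − 3/2 = 3/2, hence 3|w| > 9/2.
Then |4/w − (4/3)| < 4|w − 3|/(9/2), which is < eps when |w − 3| < (9/8)eps.
Take delta = min(3/2, (9/8)eps). Then 0 < |w − 3| < delta gives both |w − 3| < 3/2 and |w − 3| < (9/8)eps, so |4/w − (4/3)| < eps.

delta = min(3/2, (9/8)eps)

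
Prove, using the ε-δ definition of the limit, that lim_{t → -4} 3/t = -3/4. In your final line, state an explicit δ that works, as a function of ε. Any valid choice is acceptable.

δ = min(2, (8/3)ε)

Fix ε > 0. We seek δ > 0 such that 0 < |t + 4| < δ implies |3/t + 3/4| < ε.
|3/t + 3/4| = 3·|-4 − t|/(4·|t|) = 3|t + 4|/(4|t|).
Restrict δ ≤ 2. Then |t + 4| < 2 gives |t| > 2, so 4|t| > 8.
Then |3/t + 3/4| < 3|t + 4|/8, which is < ε when |t + 4| < (8/3)ε.
Take δ = min(2, (8/3)ε). Then 0 < |t + 4| < δ gives both |t + 4| < 2 and |t + 4| < (8/3)ε, so |3/t + 3/4| < ε.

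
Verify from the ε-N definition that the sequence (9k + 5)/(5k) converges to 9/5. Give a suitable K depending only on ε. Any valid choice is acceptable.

K = 1/ε

Suppose ε > 0. For k ≥ 1, |(9k + 5)/(5k) − (9/5)| = |25|/(5(5k)) = 25/(5(5k)).
Since 5k ≥ 5k for k ≥ 1, this is ≤ 25/(5·5k) = 1/k.
So |(9k + 5)/(5k) − (9/5)| < ε whenever k > 1/ε.
Take K = 1/ε. If k > K then |(9k + 5)/(5k) − (9/5)| ≤ 1/k < ε.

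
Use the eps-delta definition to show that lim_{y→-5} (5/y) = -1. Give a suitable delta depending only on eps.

Fix eps > 0. We seek delta > 0 such that 0 < |y + 5| < delta implies |5/y + 1| < eps.
|5/y + 1| = 5·|-5 − y|/(5·|y|) = 5|y + 5|/(5|y|).
Require delta ≤ 5/2 so that |y| > 5 − 5/2 = 5/2, hence 5|y| > 25/2.
Then |5/y + 1| < 5|y + 5|/(25/2), which is < eps when |y + 5| < (5/2)eps.
Take delta = min(5/2, (5/2)eps). Then 0 < |y + 5| < delta gives both |y + 5| < 5/2 and |y + 5| < (5/2)eps, so |5/y + 1| < eps.

delta = min(5/2, (5/2)eps)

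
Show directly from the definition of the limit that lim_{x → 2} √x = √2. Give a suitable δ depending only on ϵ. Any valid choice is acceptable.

Let ϵ > 0. We want δ > 0 such that 0 < |x − 2| < δ implies |√x − √2| < ϵ.
Multiplying by the conjugate, |√x − √2| = |x − 2|/(√x + √2).
Restrict δ ≤ 2 so that |x − 2| < 2 forces x > 0, and then √x + √2 > √2.
Hence |√x − √2| < |x − 2|/√2, which is < ϵ once |x − 2| < √2·ϵ.
Take δ = min(2, √2·ϵ). If 0 < |x − 2| < δ then x > 0 and |√x − √2| < |x − 2|/√2 < ϵ.

δ = min(2, √2·ϵ)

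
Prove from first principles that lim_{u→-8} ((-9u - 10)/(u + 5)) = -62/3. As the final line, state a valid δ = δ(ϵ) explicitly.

δ = min(3/2, (9/70)ϵ)

Fix ϵ > 0. We want δ > 0 with 0 < |u + 8| < δ ⇒ |(-9u - 10)/(u + 5) + 62/3| < ϵ.
Combining over a common denominator, (-9u - 10)/(u + 5) + 62/3 = [(-9u - 10)·(-3) − 62·(u + 5)] / [(-3)·(u + 5)] = -35(u + 8) / ((-3)(u + 5)).
So |(-9u - 10)/(u + 5) + 62/3| = 35|u + 8| / (3·|u + 5|).
Restrict δ ≤ 3/2. Then |u + 8| < 3/2 gives |u + 5| = |(u + 8) + (-3)| ≥ 3 − 3/2 = 3/2.
Hence |(-9u - 10)/(u + 5) + 62/3| < 35|u + 8|/(3·(3/2)) = (70/9)|u + 8|, which is < ϵ once |u + 8| < (9/70)ϵ.
Take δ = min(3/2, (9/70)ϵ). Then 0 < |u + 8| < δ forces both bounds, so |(-9u - 10)/(u + 5) + 62/3| < ϵ.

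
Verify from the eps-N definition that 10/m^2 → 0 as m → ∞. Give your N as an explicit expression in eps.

N = (10/eps)^{1/2}

Let eps > 0 be given. For m ≥ 1, |10/m^2 − 0| = 10/m^2.
10/m^2 < eps ⇔ m^2 > 10/eps ⇔ m > (10/eps)^{1/2}.
Take N = (10/eps)^{1/2}. Then m > N implies 10/m^2 < eps.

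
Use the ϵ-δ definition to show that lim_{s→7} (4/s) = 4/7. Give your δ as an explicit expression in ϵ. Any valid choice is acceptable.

Let ϵ > 0. We seek δ > 0 such that 0 < |s − 7| < δ implies |4/s − (4/7)| < ϵ.
|4/s − (4/7)| = 4·|7 − s|/(7·|s|) = 4|s − 7|/(7|s|).
Restrict δ ≤ 7/2. Then |s − 7| < 7/2 gives |s| > 7/2, so 7|s| > 49/2.
Then |4/s − (4/7)| < 4|s − 7|/(49/2), which is < ϵ when |s − 7| < (49/8)ϵ.
Take δ = min(7/2, (49/8)ϵ). Then 0 < |s − 7| < δ gives both |s − 7| < 7/2 and |s − 7| < (49/8)ϵ, so |4/s − (4/7)| < ϵ.

δ = min(7/2, (49/8)ϵ)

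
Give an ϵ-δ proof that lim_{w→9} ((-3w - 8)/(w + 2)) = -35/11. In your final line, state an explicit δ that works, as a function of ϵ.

Let ϵ > 0 be given. We want δ > 0 with 0 < |w − 9| < δ ⇒ |(-3w - 8)/(w + 2) + 35/11| < ϵ.
Combining over a common denominator, (-3w - 8)/(w + 2) + 35/11 = [(-3w - 8)·11 − (-35)·(w + 2)] / [11·(w + 2)] = 2(w − 9) / (11(w + 2)).
So |(-3w - 8)/(w + 2) + 35/11| = 2|w − 9| / (11·|w + 2|).
Require δ ≤ 11/2, so |w + 2| ≥ |11| − |w − 9| > 11 − 11/2 = 11/2.
Hence |(-3w - 8)/(w + 2) + 35/11| < 2|w − 9|/(11·(11/2)) = (4/121)|w − 9|, which is < ϵ once |w − 9| < (121/4)ϵ.
Take δ = min(11/2, (121/4)ϵ). Then 0 < |w − 9| < δ forces both bounds, so |(-3w - 8)/(w + 2) + 35/11| < ϵ.

δ = min(11/2, (121/4)ϵ)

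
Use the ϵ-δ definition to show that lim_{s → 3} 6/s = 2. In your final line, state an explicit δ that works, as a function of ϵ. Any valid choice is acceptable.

Fix ϵ > 0. We seek δ > 0 such that 0 < |s − 3| < δ implies |6/s − 2| < ϵ.
|6/s − 2| = 6·|3 − s|/(3·|s|) = 6|s − 3|/(3|s|).
Restrict δ ≤ 3/2. Then |s − 3| < 3/2 gives |s| > 3/2, so 3|s| > 9/2.
Then |6/s − 2| < 6|s − 3|/(9/2), which is < ϵ when |s − 3| < (3/4)ϵ.
Take δ = min(3/2, (3/4)ϵ). Then 0 < |s − 3| < δ gives both |s − 3| < 3/2 and |s − 3| < (3/4)ϵ, so |6/s − 2| < ϵ.

δ = min(3/2, (3/4)ϵ)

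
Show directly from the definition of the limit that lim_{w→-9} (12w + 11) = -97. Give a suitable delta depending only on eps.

delta = eps/12

Let eps > 0 be given. We need delta > 0 so that 0 < |w + 9| < delta implies |(12w + 11) + 97| < eps.
|(12w + 11) + 97| = |12w + 108| = 12|w + 9|.
Thus it suffices that |w + 9| < eps/12.
Take delta = eps/12. If 0 < |w + 9| < delta then |(12w + 11) + 97| = 12|w + 9| < 12·(eps/12) = eps.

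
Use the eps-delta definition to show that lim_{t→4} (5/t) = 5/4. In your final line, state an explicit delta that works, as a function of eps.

Let eps > 0 be given. We seek delta > 0 such that 0 < |t − 4| < delta implies |5/t − (5/4)| < eps.
|5/t − (5/4)| = 5·|4 − t|/(4·|t|) = 5|t − 4|/(4|t|).
Restrict delta ≤ 2. Then |t − 4| < 2 gives |t| > 2, so 4|t| > 8.
Then |5/t − (5/4)| < 5|t − 4|/8, which is < eps when |t − 4| < (8/5)eps.
Take delta = min(2, (8/5)eps). Then 0 < |t − 4| < delta gives both |t − 4| < 2 and |t − 4| < (8/5)eps, so |5/t − (5/4)| < eps.

delta = min(2, (8/5)eps)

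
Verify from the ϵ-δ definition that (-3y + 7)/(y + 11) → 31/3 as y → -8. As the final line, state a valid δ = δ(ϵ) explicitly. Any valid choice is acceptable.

δ = min(3/2, (9/80)ϵ)

Fix ϵ > 0. We want δ > 0 with 0 < |y + 8| < δ ⇒ |(-3y + 7)/(y + 11) − (31/3)| < ϵ.
Combining over a common denominator, (-3y + 7)/(y + 11) − (31/3) = [(-3y + 7)·3 − 31·(y + 11)] / [3·(y + 11)] = -40(y + 8) / (3(y + 11)).
So |(-3y + 7)/(y + 11) − (31/3)| = 40|y + 8| / (3·|y + 11|).
Require δ ≤ 3/2, so |y + 11| ≥ |3| − |y + 8| > 3 − 3/2 = 3/2.
Hence |(-3y + 7)/(y + 11) − (31/3)| < 40|y + 8|/(3·(3/2)) = (80/9)|y + 8|, which is < ϵ once |y + 8| < (9/80)ϵ.
Take δ = min(3/2, (9/80)ϵ). Then 0 < |y + 8| < δ forces both bounds, so |(-3y + 7)/(y + 11) − (31/3)| < ϵ.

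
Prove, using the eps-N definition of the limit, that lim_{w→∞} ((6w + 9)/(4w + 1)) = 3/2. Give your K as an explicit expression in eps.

Fix eps > 0. We seek K > 0 such that w > K implies |(6w + 9)/(4w + 1) − (3/2)| < eps.
(6w + 9)/(4w + 1) − (3/2) = (4(6w + 9) − 6(4w + 1)) / (4(4w + 1)) = 30/(4(4w + 1)).
For w > 0 we have 4w + 1 > 4w, so |(6w + 9)/(4w + 1) − (3/2)| = 30/(4(4w + 1)) < 30/(4·4w) = (15/8)/w.
Thus |(6w + 9)/(4w + 1) − (3/2)| < eps whenever w > (15/8)/eps.
Take K = (15/8)/eps. If w > K then |(6w + 9)/(4w + 1) − (3/2)| < (15/8)/w < eps.

K = (15/8)/eps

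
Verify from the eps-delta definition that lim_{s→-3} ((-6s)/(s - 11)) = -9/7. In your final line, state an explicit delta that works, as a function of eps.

delta = min(7, (49/33)eps)

Suppose eps > 0. We want delta > 0 with 0 < |s + 3| < delta ⇒ |(-6s)/(s - 11) + 9/7| < eps.
Combining over a common denominator, (-6s)/(s - 11) + 9/7 = [(-6s)·(-14) − 18·(s - 11)] / [(-14)·(s - 11)] = 66(s + 3) / ((-14)(s - 11)).
So |(-6s)/(s - 11) + 9/7| = 66|s + 3| / (14·|s − 11|).
Require delta ≤ 7, so |s − 11| ≥ |-14| − |s + 3| > 14 − 7 = 7.
Hence |(-6s)/(s - 11) + 9/7| < 66|s + 3|/(14·7) = (33/49)|s + 3|, which is < eps once |s + 3| < (49/33)eps.
Take delta = min(7, (49/33)eps). Then 0 < |s + 3| < delta forces both bounds, so |(-6s)/(s - 11) + 9/7| < eps.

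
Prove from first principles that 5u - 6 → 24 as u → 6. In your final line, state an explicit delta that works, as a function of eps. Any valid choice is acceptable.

delta = eps/5

Let eps > 0. We need delta > 0 so that 0 < |u − 6| < delta implies |(5u - 6) − 24| < eps.
|(5u - 6) − 24| = |5u - 30| = 5|u − 6|.
Thus it suffices that |u − 6| < eps/5.
Choosing delta = eps/5 gives |(5u - 6) − 24| = 5|u − 6| < eps whenever |u − 6| < delta.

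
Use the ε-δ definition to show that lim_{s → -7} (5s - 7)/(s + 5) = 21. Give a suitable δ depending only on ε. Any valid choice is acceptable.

δ = min(1, (1/16)ε)

Let ε > 0. We want δ > 0 with 0 < |s + 7| < δ ⇒ |(5s - 7)/(s + 5) − 21| < ε.
Combining over a common denominator, (5s - 7)/(s + 5) − 21 = [(5s - 7)·(-2) − (-42)·(s + 5)] / [(-2)·(s + 5)] = 32(s + 7) / ((-2)(s + 5)).
So |(5s - 7)/(s + 5) − 21| = 32|s + 7| / (2·|s + 5|).
Restrict δ ≤ 1. Then |s + 7| < 1 gives |s + 5| = |(s + 7) + (-2)| ≥ 2 − 1 = 1.
Hence |(5s - 7)/(s + 5) − 21| < 32|s + 7|/(2·1) = 16|s + 7|, which is < ε once |s + 7| < (1/16)ε.
Take δ = min(1, (1/16)ε). Then 0 < |s + 7| < δ forces both bounds, so |(5s - 7)/(s + 5) − 21| < ε.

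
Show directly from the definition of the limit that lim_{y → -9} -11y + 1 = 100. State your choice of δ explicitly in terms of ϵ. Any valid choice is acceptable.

δ = ϵ/11

Fix ϵ > 0. We need δ > 0 so that 0 < |y + 9| < δ implies |(-11y + 1) − 100| < ϵ.
|(-11y + 1) − 100| = |-11y - 99| = 11|y + 9|.
Thus it suffices that |y + 9| < ϵ/11.
Take δ = ϵ/11. If 0 < |y + 9| < δ then |(-11y + 1) − 100| = 11|y + 9| < 11·(ϵ/11) = ϵ.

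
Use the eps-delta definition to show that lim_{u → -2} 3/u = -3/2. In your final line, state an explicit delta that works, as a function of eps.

Let eps > 0 be given. We seek delta > 0 such that 0 < |u + 2| < delta implies |3/u + 3/2| < eps.
|3/u + 3/2| = 3·|-2 − u|/(2·|u|) = 3|u + 2|/(2|u|).
Restrict delta ≤ 1. Then |u + 2| < 1 gives |u| > 1, so 2|u| > 2.
Then |3/u + 3/2| < 3|u + 2|/2, which is < eps when |u + 2| < (2/3)eps.
Take delta = min(1, (2/3)eps). Then 0 < |u + 2| < delta gives both |u + 2| < 1 and |u + 2| < (2/3)eps, so |3/u + 3/2| < eps.

delta = min(1, (2/3)eps)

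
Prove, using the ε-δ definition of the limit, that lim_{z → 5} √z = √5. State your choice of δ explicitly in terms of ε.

δ = min(5, √5·ε)

Let ε > 0 be given. We want δ > 0 such that 0 < |z − 5| < δ implies |√z − √5| < ε.
Multiplying by the conjugate, |√z − √5| = |z − 5|/(√z + √5).
Restrict δ ≤ 5 so that |z − 5| < 5 forces z > 0, and then √z + √5 > √5.
Hence |√z − √5| < |z − 5|/√5, which is < ε once |z − 5| < √5·ε.
Take δ = min(5, √5·ε). If 0 < |z − 5| < δ then z > 0 and |√z − √5| < |z − 5|/√5 < ε.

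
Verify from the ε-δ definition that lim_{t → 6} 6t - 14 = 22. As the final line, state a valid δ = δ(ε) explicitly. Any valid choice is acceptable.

Suppose ε > 0. We need δ > 0 so that 0 < |t − 6| < δ implies |(6t - 14) − 22| < ε.
Since (6t - 14) − 22 = 6(t − 6), we have |(6t - 14) − 22| = 6|t − 6|.
Thus it suffices that |t − 6| < ε/6.
Take δ = ε/6. If 0 < |t − 6| < δ then |(6t - 14) − 22| = 6|t − 6| < 6·(ε/6) = ε.

δ = ε/6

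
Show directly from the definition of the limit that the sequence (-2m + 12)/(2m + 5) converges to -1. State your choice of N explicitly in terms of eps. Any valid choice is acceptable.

N = (17/2)/eps

Let eps > 0. For m ≥ 1, |(-2m + 12)/(2m + 5) + 1| = |34|/(2(2m + 5)) = 34/(2(2m + 5)).
Since 2m + 5 ≥ 2m for m ≥ 1, this is ≤ 34/(2·2m) = (17/2)/m.
So |(-2m + 12)/(2m + 5) + 1| < eps whenever m > (17/2)/eps.
Take N = (17/2)/eps. If m > N then |(-2m + 12)/(2m + 5) + 1| ≤ (17/2)/m < eps.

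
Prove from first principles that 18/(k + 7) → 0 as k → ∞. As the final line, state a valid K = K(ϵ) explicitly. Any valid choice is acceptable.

K = 18/ϵ

Fix ϵ > 0. For k ≥ 1, |18/(k + 7) − 0| = 18/(k + 7) ≤ 18/k.
We need 18/k < ϵ, i.e. k > 18/ϵ.
Take K = 18/ϵ. If k > K then |18/(k + 7)| ≤ 18/k < ϵ.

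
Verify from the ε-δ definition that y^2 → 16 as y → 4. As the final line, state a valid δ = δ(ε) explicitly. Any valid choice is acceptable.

δ = min(1, ε/9)

Fix ε > 0. We seek δ > 0 with 0 < |y − 4| < δ ⇒ |y^2 − 16| < ε.
Factor: y^2 − 16 = (y − 4)(y + 4), so |y^2 − 16| = |y − 4|·|y + 4|.
Impose δ ≤ 1 so that |y| < 5; then |y + 4| ≤ 9.
Hence |y^2 − 16| ≤ 9|y − 4|, which is < ε once |y − 4| < ε/9.
Take δ = min(1, ε/9). If 0 < |y − 4| < δ then both bounds hold and |y^2 − 16| ≤ 9|y − 4| < 9·(ε/9) = ε.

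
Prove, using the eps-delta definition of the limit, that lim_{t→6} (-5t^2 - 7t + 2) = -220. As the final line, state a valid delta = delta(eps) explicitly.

Let eps > 0. We want delta > 0 such that 0 < |t − 6| < delta implies |(-5t^2 - 7t + 2) + 220| < eps.
(-5t^2 - 7t + 2) + 220 = -5t^2 - 7t + 222 = (t − 6)(-5t - 37).
So |(-5t^2 - 7t + 2) + 220| = |t − 6|·|-5t - 37|.
Require delta ≤ 1. Then |t − 6| < 1 gives |t| < 7, and by the triangle inequality |-5t - 37| ≤ 5·7 + 37 = 72.
Hence |(-5t^2 - 7t + 2) + 220| ≤ 72|t − 6| < eps provided |t − 6| < eps/72.
Take delta = min(1, eps/72). Then 0 < |t − 6| < delta gives both |t − 6| < 1 and |t − 6| < eps/72, so |(-5t^2 - 7t + 2) + 220| < eps.

delta = min(1, eps/72)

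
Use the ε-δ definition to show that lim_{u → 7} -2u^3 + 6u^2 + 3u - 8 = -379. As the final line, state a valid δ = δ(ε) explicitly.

δ = min(1, ε/245)

Let ε > 0 be given. We want δ > 0 such that 0 < |u − 7| < δ implies |(-2u^3 + 6u^2 + 3u - 8) + 379| < ε.
(-2u^3 + 6u^2 + 3u - 8) + 379 = -2u^3 + 6u^2 + 3u + 371 = (u − 7)(-2u^2 - 8u - 53).
So |(-2u^3 + 6u^2 + 3u - 8) + 379| = |u − 7|·|-2u^2 - 8u - 53|.
Require δ ≤ 1. Then |u − 7| < 1 gives |u| < 8, and by the triangle inequality |-2u^2 - 8u - 53| ≤ 2·8^2 + 8·8 + 53 = 245.
Hence |(-2u^3 + 6u^2 + 3u - 8) + 379| ≤ 245|u − 7| < ε provided |u − 7| < ε/245.
Take δ = min(1, ε/245). Then 0 < |u − 7| < δ gives both |u − 7| < 1 and |u − 7| < ε/245, so |(-2u^3 + 6u^2 + 3u - 8) + 379| < ε.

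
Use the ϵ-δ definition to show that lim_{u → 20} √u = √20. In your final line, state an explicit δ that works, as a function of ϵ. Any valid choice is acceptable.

Fix ϵ > 0. We want δ > 0 such that 0 < |u − 20| < δ implies |√u − √20| < ϵ.
Multiplying by the conjugate, |√u − √20| = |u − 20|/(√u + √20).
Restrict δ ≤ 20 so that |u − 20| < 20 forces u > 0, and then √u + √20 > √20.
Hence |√u − √20| < |u − 20|/√20, which is < ϵ once |u − 20| < √20·ϵ.
Take δ = min(20, √20·ϵ). If 0 < |u − 20| < δ then u > 0 and |√u − √20| < |u − 20|/√20 < ϵ.

δ = min(20, √20·ϵ)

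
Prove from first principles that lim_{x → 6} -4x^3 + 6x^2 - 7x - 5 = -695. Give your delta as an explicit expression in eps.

delta = min(1, eps/437)

Let eps > 0 be given. We want delta > 0 such that 0 < |x − 6| < delta implies |(-4x^3 + 6x^2 - 7x - 5) + 695| < eps.
(-4x^3 + 6x^2 - 7x - 5) + 695 = -4x^3 + 6x^2 - 7x + 690 = (x − 6)(-4x^2 - 18x - 115).
So |(-4x^3 + 6x^2 - 7x - 5) + 695| = |x − 6|·|-4x^2 - 18x - 115|.
Assume first that |x − 6| < 1, so |x| < 7. Then |-4x^2 - 18x - 115| ≤ 4·7^2 + 18·7 + 115 = 437.
Hence |(-4x^3 + 6x^2 - 7x - 5) + 695| ≤ 437|x − 6| < eps provided |x − 6| < eps/437.
Choosing delta = min(1, eps/437) ensures both conditions, hence |(-4x^3 + 6x^2 - 7x - 5) + 695| < eps.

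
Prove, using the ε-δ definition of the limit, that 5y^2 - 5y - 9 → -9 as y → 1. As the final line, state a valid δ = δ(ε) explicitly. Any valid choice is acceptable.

Let ε > 0 be given. We want δ > 0 such that 0 < |y − 1| < δ implies |(5y^2 - 5y - 9) + 9| < ε.
(5y^2 - 5y - 9) + 9 = 5y^2 - 5y = (y − 1)(5y).
So |(5y^2 - 5y - 9) + 9| = |y − 1|·|5y|.
Assume first that |y − 1| < 1, so |y| < 2. Then |5y| ≤ 5·2 = 10.
Hence |(5y^2 - 5y - 9) + 9| ≤ 10|y − 1| < ε provided |y − 1| < ε/10.
Choosing δ = min(1, ε/10) ensures both conditions, hence |(5y^2 - 5y - 9) + 9| < ε.

δ = min(1, ε/10)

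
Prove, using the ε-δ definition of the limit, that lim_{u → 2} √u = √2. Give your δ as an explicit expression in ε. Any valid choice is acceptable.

δ = min(2, √2·ε)

Let ε > 0 be given. We want δ > 0 such that 0 < |u − 2| < δ implies |√u − √2| < ε.
Rationalise: √u − √2 = (u − 2)/(√u + √2), so |√u − √2| = |u − 2|/(√u + √2).
Restrict δ ≤ 2 so that |u − 2| < 2 forces u > 0, and then √u + √2 > √2.
Hence |√u − √2| < |u − 2|/√2, which is < ε once |u − 2| < √2·ε.
Take δ = min(2, √2·ε). If 0 < |u − 2| < δ then u > 0 and |√u − √2| < |u − 2|/√2 < ε.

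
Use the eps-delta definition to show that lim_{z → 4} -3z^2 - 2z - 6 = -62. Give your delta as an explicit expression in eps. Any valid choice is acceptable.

delta = min(2, eps/32)

Let eps > 0 be given. We want delta > 0 such that 0 < |z − 4| < delta implies |(-3z^2 - 2z - 6) + 62| < eps.
(-3z^2 - 2z - 6) + 62 = -3z^2 - 2z + 56 = (z − 4)(-3z - 14).
So |(-3z^2 - 2z - 6) + 62| = |z − 4|·|-3z - 14|.
Assume first that |z − 4| < 2, so |z| < 6. Then |-3z - 14| ≤ 3·6 + 14 = 32.
Hence |(-3z^2 - 2z - 6) + 62| ≤ 32|z − 4| < eps provided |z − 4| < eps/32.
Choosing delta = min(2, eps/32) ensures both conditions, hence |(-3z^2 - 2z - 6) + 62| < eps.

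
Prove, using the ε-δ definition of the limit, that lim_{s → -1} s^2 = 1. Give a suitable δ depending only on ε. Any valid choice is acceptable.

Suppose ε > 0. We seek δ > 0 with 0 < |s + 1| < δ ⇒ |s^2 − 1| < ε.
Factor: s^2 − 1 = (s + 1)(s - 1), so |s^2 − 1| = |s + 1|·|s - 1|.
Impose δ ≤ 1 so that |s| < 2; then |s - 1| ≤ 3.
Hence |s^2 − 1| ≤ 3|s + 1|, which is < ε once |s + 1| < ε/3.
Take δ = min(1, ε/3). If 0 < |s + 1| < δ then both bounds hold and |s^2 − 1| ≤ 3|s + 1| < 3·(ε/3) = ε.

δ = min(1, ε/3)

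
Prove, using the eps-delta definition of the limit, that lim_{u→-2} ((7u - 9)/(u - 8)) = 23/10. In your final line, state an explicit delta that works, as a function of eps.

Suppose eps > 0. We want delta > 0 with 0 < |u + 2| < delta ⇒ |(7u - 9)/(u - 8) − (23/10)| < eps.
Combining over a common denominator, (7u - 9)/(u - 8) − (23/10) = [(7u - 9)·(-10) − (-23)·(u - 8)] / [(-10)·(u - 8)] = -47(u + 2) / ((-10)(u - 8)).
So |(7u - 9)/(u - 8) − (23/10)| = 47|u + 2| / (10·|u − 8|).
Restrict delta ≤ 5. Then |u + 2| < 5 gives |u − 8| = |(u + 2) + (-10)| ≥ 10 − 5 = 5.
Hence |(7u - 9)/(u - 8) − (23/10)| < 47|u + 2|/(10·5) = (47/50)|u + 2|, which is < eps once |u + 2| < (50/47)eps.
Take delta = min(5, (50/47)eps). Then 0 < |u + 2| < delta forces both bounds, so |(7u - 9)/(u - 8) − (23/10)| < eps.

delta = min(5, (50/47)eps)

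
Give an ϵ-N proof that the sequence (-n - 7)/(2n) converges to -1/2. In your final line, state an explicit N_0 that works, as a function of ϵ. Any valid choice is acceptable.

N_0 = (7/2)/ϵ

Fix ϵ > 0. For n ≥ 1, |(-n - 7)/(2n) + 1/2| = |-14|/(2(2n)) = 14/(2(2n)).
Since 2n ≥ 2n for n ≥ 1, this is ≤ 14/(2·2n) = (7/2)/n.
So |(-n - 7)/(2n) + 1/2| < ϵ whenever n > (7/2)/ϵ.
Take N_0 = (7/2)/ϵ. If n > N_0 then |(-n - 7)/(2n) + 1/2| ≤ (7/2)/n < ϵ.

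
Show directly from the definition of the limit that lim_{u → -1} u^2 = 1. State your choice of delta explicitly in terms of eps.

delta = min(2, eps/4)

Suppose eps > 0. We seek delta > 0 with 0 < |u + 1| < delta ⇒ |u^2 − 1| < eps.
Factor: u^2 − 1 = (u + 1)(u - 1), so |u^2 − 1| = |u + 1|·|u - 1|.
Impose delta ≤ 2 so that |u| < 3; then |u - 1| ≤ 4.
Hence |u^2 − 1| ≤ 4|u + 1|, which is < eps once |u + 1| < eps/4.
Take delta = min(2, eps/4). If 0 < |u + 1| < delta then both bounds hold and |u^2 − 1| ≤ 4|u + 1| < 4·(eps/4) = eps.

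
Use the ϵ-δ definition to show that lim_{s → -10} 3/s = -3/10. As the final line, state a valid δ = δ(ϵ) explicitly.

δ = min(5, (50/3)ϵ)

Let ϵ > 0. We seek δ > 0 such that 0 < |s + 10| < δ implies |3/s + 3/10| < ϵ.
|3/s + 3/10| = 3·|-10 − s|/(10·|s|) = 3|s + 10|/(10|s|).
Require δ ≤ 5 so that |s| > 10 − 5 = 5, hence 10|s| > 50.
Then |3/s + 3/10| < 3|s + 10|/50, which is < ϵ when |s + 10| < (50/3)ϵ.
Take δ = min(5, (50/3)ϵ). Then 0 < |s + 10| < δ gives both |s + 10| < 5 and |s + 10| < (50/3)ϵ, so |3/s + 3/10| < ϵ.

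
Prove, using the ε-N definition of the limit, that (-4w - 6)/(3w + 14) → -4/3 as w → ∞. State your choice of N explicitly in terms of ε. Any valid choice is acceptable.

N = (38/9)/ε

Let ε > 0. We seek N > 0 such that w > N implies |(-4w - 6)/(3w + 14) + 4/3| < ε.
(-4w - 6)/(3w + 14) + 4/3 = (3(-4w - 6) − (-4)(3w + 14)) / (3(3w + 14)) = 38/(3(3w + 14)).
For w > 0 we have 3w + 14 > 3w, so |(-4w - 6)/(3w + 14) + 4/3| = 38/(3(3w + 14)) < 38/(3·3w) = (38/9)/w.
Thus |(-4w - 6)/(3w + 14) + 4/3| < ε whenever w > (38/9)/ε.
Take N = (38/9)/ε. If w > N then |(-4w - 6)/(3w + 14) + 4/3| < (38/9)/w < ε.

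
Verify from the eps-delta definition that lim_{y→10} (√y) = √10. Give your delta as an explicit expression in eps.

delta = min(10, √10·eps)

Suppose eps > 0. We want delta > 0 such that 0 < |y − 10| < delta implies |√y − √10| < eps.
Multiplying by the conjugate, |√y − √10| = |y − 10|/(√y + √10).
Restrict delta ≤ 10 so that |y − 10| < 10 forces y > 0, and then √y + √10 > √10.
Hence |√y − √10| < |y − 10|/√10, which is < eps once |y − 10| < √10·eps.
Take delta = min(10, √10·eps). If 0 < |y − 10| < delta then y > 0 and |√y − √10| < |y − 10|/√10 < eps.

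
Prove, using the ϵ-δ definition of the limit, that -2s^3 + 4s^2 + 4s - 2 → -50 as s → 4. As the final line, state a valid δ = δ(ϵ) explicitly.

Let ϵ > 0 be given. We want δ > 0 such that 0 < |s − 4| < δ implies |(-2s^3 + 4s^2 + 4s - 2) + 50| < ϵ.
(-2s^3 + 4s^2 + 4s - 2) + 50 = -2s^3 + 4s^2 + 4s + 48 = (s − 4)(-2s^2 - 4s - 12).
So |(-2s^3 + 4s^2 + 4s - 2) + 50| = |s − 4|·|-2s^2 - 4s - 12|.
Require δ ≤ 2. Then |s − 4| < 2 gives |s| < 6, and by the triangle inequality |-2s^2 - 4s - 12| ≤ 2·6^2 + 4·6 + 12 = 108.
Hence |(-2s^3 + 4s^2 + 4s - 2) + 50| ≤ 108|s − 4| < ϵ provided |s − 4| < ϵ/108.
Choosing δ = min(2, ϵ/108) ensures both conditions, hence |(-2s^3 + 4s^2 + 4s - 2) + 50| < ϵ.

δ = min(2, ϵ/108)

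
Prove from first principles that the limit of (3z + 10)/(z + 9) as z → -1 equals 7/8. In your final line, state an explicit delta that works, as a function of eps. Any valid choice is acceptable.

Suppose eps > 0. We want delta > 0 with 0 < |z + 1| < delta ⇒ |(3z + 10)/(z + 9) − (7/8)| < eps.
Combining over a common denominator, (3z + 10)/(z + 9) − (7/8) = [(3z + 10)·8 − 7·(z + 9)] / [8·(z + 9)] = 17(z + 1) / (8(z + 9)).
So |(3z + 10)/(z + 9) − (7/8)| = 17|z + 1| / (8·|z + 9|).
Require delta ≤ 4, so |z + 9| ≥ |8| − |z + 1| > 8 − 4 = 4.
Hence |(3z + 10)/(z + 9) − (7/8)| < 17|z + 1|/(8·4) = (17/32)|z + 1|, which is < eps once |z + 1| < (32/17)eps.
Take delta = min(4, (32/17)eps). Then 0 < |z + 1| < delta forces both bounds, so |(3z + 10)/(z + 9) − (7/8)| < eps.

delta = min(4, (32/17)eps)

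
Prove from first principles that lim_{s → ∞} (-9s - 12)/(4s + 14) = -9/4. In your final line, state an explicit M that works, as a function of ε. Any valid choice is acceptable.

M = (39/8)/ε

Suppose ε > 0. We seek M > 0 such that s > M implies |(-9s - 12)/(4s + 14) + 9/4| < ε.
(-9s - 12)/(4s + 14) + 9/4 = (4(-9s - 12) − (-9)(4s + 14)) / (4(4s + 14)) = 78/(4(4s + 14)).
For s > 0 we have 4s + 14 > 4s, so |(-9s - 12)/(4s + 14) + 9/4| = 78/(4(4s + 14)) < 78/(4·4s) = (39/8)/s.
Thus |(-9s - 12)/(4s + 14) + 9/4| < ε whenever s > (39/8)/ε.
Take M = (39/8)/ε. If s > M then |(-9s - 12)/(4s + 14) + 9/4| < (39/8)/s < ε.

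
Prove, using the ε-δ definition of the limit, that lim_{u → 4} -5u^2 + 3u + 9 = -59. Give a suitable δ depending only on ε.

Let ε > 0. We want δ > 0 such that 0 < |u − 4| < δ implies |(-5u^2 + 3u + 9) + 59| < ε.
(-5u^2 + 3u + 9) + 59 = -5u^2 + 3u + 68 = (u − 4)(-5u - 17).
So |(-5u^2 + 3u + 9) + 59| = |u − 4|·|-5u - 17|.
Require δ ≤ 2. Then |u − 4| < 2 gives |u| < 6, and by the triangle inequality |-5u - 17| ≤ 5·6 + 17 = 47.
Hence |(-5u^2 + 3u + 9) + 59| ≤ 47|u − 4| < ε provided |u − 4| < ε/47.
Choosing δ = min(2, ε/47) ensures both conditions, hence |(-5u^2 + 3u + 9) + 59| < ε.

δ = min(2, ε/47)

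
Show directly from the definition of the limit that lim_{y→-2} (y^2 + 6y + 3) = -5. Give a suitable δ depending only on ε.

Fix ε > 0. We want δ > 0 such that 0 < |y + 2| < δ implies |(y^2 + 6y + 3) + 5| < ε.
(y^2 + 6y + 3) + 5 = y^2 + 6y + 8 = (y + 2)(y + 4).
So |(y^2 + 6y + 3) + 5| = |y + 2|·|y + 4|.
Assume first that |y + 2| < 1, so |y| < 3. Then |y + 4| ≤ 3 + 4 = 7.
Hence |(y^2 + 6y + 3) + 5| ≤ 7|y + 2| < ε provided |y + 2| < ε/7.
Take δ = min(1, ε/7). Then 0 < |y + 2| < δ gives both |y + 2| < 1 and |y + 2| < ε/7, so |(y^2 + 6y + 3) + 5| < ε.

δ = min(1, ε/7)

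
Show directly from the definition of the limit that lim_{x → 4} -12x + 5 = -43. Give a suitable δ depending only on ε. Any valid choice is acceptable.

Let ε > 0. We need δ > 0 so that 0 < |x − 4| < δ implies |(-12x + 5) + 43| < ε.
Since (-12x + 5) + 43 = -12(x − 4), we have |(-12x + 5) + 43| = 12|x − 4|.
So 12|x − 4| < ε exactly when |x − 4| < ε/12.
Choosing δ = ε/12 gives |(-12x + 5) + 43| = 12|x − 4| < ε whenever |x − 4| < δ.

δ = ε/12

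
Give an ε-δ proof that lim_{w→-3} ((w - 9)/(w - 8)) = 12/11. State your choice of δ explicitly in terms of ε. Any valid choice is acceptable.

δ = min(11/2, (121/2)ε)

Fix ε > 0. We want δ > 0 with 0 < |w + 3| < δ ⇒ |(w - 9)/(w - 8) − (12/11)| < ε.
Combining over a common denominator, (w - 9)/(w - 8) − (12/11) = [(w - 9)·(-11) − (-12)·(w - 8)] / [(-11)·(w - 8)] = 1(w + 3) / ((-11)(w - 8)).
So |(w - 9)/(w - 8) − (12/11)| = |w + 3| / (11·|w − 8|).
Require δ ≤ 11/2, so |w − 8| ≥ |-11| − |w + 3| > 11 − 11/2 = 11/2.
Hence |(w - 9)/(w - 8) − (12/11)| < |w + 3|/(11·(11/2)) = (2/121)|w + 3|, which is < ε once |w + 3| < (121/2)ε.
Take δ = min(11/2, (121/2)ε). Then 0 < |w + 3| < δ forces both bounds, so |(w - 9)/(w - 8) − (12/11)| < ε.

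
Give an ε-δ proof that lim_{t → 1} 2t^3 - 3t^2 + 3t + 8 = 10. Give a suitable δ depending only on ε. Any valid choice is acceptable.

δ = min(1, ε/12)

Suppose ε > 0. We want δ > 0 such that 0 < |t − 1| < δ implies |(2t^3 - 3t^2 + 3t + 8) − 10| < ε.
(2t^3 - 3t^2 + 3t + 8) − 10 = 2t^3 - 3t^2 + 3t - 2 = (t − 1)(2t^2 - t + 2).
So |(2t^3 - 3t^2 + 3t + 8) − 10| = |t − 1|·|2t^2 - t + 2|.
Assume first that |t − 1| < 1, so |t| < 2. Then |2t^2 - t + 2| ≤ 2·2^2 + 2 + 2 = 12.
Hence |(2t^3 - 3t^2 + 3t + 8) − 10| ≤ 12|t − 1| < ε provided |t − 1| < ε/12.
Take δ = min(1, ε/12). Then 0 < |t − 1| < δ gives both |t − 1| < 1 and |t − 1| < ε/12, so |(2t^3 - 3t^2 + 3t + 8) − 10| < ε.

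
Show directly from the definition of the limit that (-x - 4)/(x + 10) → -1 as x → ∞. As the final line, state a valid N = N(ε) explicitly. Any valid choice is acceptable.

N = 6/ε

Let ε > 0 be given. We seek N > 0 such that x > N implies |(-x - 4)/(x + 10) + 1| < ε.
(-x - 4)/(x + 10) + 1 = ((-x - 4) − (-1)(x + 10)) / ((x + 10)) = 6/((x + 10)).
For x > 0 we have x + 10 > x, so |(-x - 4)/(x + 10) + 1| = 6/((x + 10)) < 6/(x) = 6/x.
Thus |(-x - 4)/(x + 10) + 1| < ε whenever x > 6/ε.
Take N = 6/ε. If x > N then |(-x - 4)/(x + 10) + 1| < 6/x < ε.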